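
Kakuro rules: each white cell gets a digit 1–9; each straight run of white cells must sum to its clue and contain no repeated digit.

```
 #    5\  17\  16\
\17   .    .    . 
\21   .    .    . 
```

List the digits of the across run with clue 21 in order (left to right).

17 in 2 cells must be {8,9}; 16 in 2 cells must be {7,9}.
The 21 across and the 5 down share only 4, so R2C1 = 4.
Given what's placed, R2C3 must be 9 to fit the 21 across and 16 down.
R1C1 = 5 − 4 = 1 completes the 5 down.
R1C2 = 9: the only remaining digit allowed by both the 17 across and the 17 down.
R1C3 = 17 − 10 = 7 completes the 17 across.
R2C2 = 21 − 13 = 8 completes the 21 across.

4 8 9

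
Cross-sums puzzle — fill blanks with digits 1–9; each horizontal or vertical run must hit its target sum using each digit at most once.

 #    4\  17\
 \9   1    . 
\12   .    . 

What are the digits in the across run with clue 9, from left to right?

4 in 2 cells must be {1,3}; 17 in 2 cells must be {8,9}.
R1C2 = 9 − 1 = 8 completes the 9 across.
R2C1 = 4 − 1 = 3 completes the 4 down.
R2C2 = 12 − 3 = 9 completes the 12 across.

1, 8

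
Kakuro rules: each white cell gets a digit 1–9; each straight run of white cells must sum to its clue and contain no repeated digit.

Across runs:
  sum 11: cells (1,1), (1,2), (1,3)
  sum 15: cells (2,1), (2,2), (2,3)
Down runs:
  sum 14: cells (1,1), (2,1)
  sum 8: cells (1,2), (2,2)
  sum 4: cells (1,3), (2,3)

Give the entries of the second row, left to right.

4 in 2 cells must be {1,3}.
Nothing is forced directly, so branch on (1,1), whose candidates are 5 or 6 or 8. If (1,1) = 5: that forces (1,2) = 2, after which (1,3) would have to be in {4} for the 11 across but in {1,3} for the 4 down — contradiction. If (1,1) = 8: that forces (1,3) = 1, (2,1) = 6, after which (2,3) would have to be in {1,2,4,5,7,8} for the 15 across but in {3} for the 4 down — contradiction. So (1,1) = 6.
(2,1) = 14 − 6 = 8 completes the 14 down.
Nothing is forced directly, so branch on (1,3), whose candidates are 1 or 3. If (1,3) = 1: then (1,2) would have to be in {4} for the 11 across but in {1,2,3,5,6,7} for the 8 down — contradiction. So (1,3) = 3.
(1,2) = 11 − 9 = 2 completes the 11 across.
(2,2) = 8 − 2 = 6 completes the 8 down.
(2,3) = 15 − 14 = 1 completes the 15 across.

8 6 1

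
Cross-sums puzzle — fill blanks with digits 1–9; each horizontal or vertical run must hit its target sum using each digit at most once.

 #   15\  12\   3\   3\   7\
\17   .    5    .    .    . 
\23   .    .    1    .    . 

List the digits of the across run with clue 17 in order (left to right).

6, 5, 2, 1, 3

3 in 2 cells must be {1,2}.
R1C1 = 6: the only remaining digit allowed by both the 17 across and the 15 down.
R1C3 = 3 − 1 = 2 completes the 3 down.
R1C4 = 1: the only remaining digit allowed by both the 17 across and the 3 down.
R1C5 = 17 − 14 = 3 completes the 17 across.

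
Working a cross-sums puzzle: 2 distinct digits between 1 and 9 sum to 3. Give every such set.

2 distinct digits from 1–9 sum between 3 and 17.
Only one set works: {1,2}.

{1,2}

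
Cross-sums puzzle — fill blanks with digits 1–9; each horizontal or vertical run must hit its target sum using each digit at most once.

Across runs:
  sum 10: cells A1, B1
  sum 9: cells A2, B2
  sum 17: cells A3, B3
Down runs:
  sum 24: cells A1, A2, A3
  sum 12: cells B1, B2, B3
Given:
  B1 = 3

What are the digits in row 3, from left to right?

17 in 2 cells must be {8,9}; 24 in 3 cells must be {7,8,9}.
A1 = 10 − 3 = 7 completes the 10 across.
A2 = 8: the only remaining digit allowed by both the 9 across and the 24 down.
B2 = 9 − 8 = 1 completes the 9 across.
A3 = 24 − 15 = 9 completes the 24 down.
B3 = 17 − 9 = 8 completes the 17 across.

9, 8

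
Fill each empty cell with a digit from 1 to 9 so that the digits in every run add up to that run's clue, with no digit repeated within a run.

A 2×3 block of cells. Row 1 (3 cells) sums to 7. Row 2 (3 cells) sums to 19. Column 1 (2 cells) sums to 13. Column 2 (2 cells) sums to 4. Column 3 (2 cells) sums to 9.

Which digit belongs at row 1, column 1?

4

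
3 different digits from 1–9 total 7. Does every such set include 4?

Yes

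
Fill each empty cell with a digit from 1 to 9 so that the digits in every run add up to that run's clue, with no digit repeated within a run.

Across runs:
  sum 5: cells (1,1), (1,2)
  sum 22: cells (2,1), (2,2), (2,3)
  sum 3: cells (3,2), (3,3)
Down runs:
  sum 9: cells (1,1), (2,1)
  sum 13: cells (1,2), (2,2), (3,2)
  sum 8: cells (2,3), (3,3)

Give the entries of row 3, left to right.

3 in 2 cells must be {1,2}.
Nothing is forced directly, so branch on (3,2), whose candidates are 1 or 2. If (3,2) = 2: that forces (3,3) = 1, (2,3) = 7, (2,1) = 6, after which (2,2) would have to be in {9} for the 22 across but in {3,4,5,6,7,8} for the 13 down — contradiction. So (3,2) = 1.
(3,3) = 3 − 1 = 2 completes the 3 across.
(2,3) = 8 − 2 = 6 completes the 8 down.
(2,1) = 7: the only remaining digit allowed by both the 22 across and the 9 down.
(2,2) = 22 − 13 = 9 completes the 22 across.
(1,1) = 9 − 7 = 2 completes the 9 down.
(1,2) = 5 − 2 = 3 completes the 5 across.

1 2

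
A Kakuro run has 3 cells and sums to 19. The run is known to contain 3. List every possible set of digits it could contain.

3 distinct digits from 1–9 sum between 6 and 24.
Keeping only sets containing 3.
Only one set works: {3,7,9}.

{3,7,9}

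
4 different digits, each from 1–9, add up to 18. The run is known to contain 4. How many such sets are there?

4 distinct digits from 1–9 sum between 10 and 30.
Keeping only sets containing 4.
Enumerating: {1,4,5,8}, {1,4,6,7}, {2,3,4,9}, {2,4,5,7}, {3,4,5,6}.

5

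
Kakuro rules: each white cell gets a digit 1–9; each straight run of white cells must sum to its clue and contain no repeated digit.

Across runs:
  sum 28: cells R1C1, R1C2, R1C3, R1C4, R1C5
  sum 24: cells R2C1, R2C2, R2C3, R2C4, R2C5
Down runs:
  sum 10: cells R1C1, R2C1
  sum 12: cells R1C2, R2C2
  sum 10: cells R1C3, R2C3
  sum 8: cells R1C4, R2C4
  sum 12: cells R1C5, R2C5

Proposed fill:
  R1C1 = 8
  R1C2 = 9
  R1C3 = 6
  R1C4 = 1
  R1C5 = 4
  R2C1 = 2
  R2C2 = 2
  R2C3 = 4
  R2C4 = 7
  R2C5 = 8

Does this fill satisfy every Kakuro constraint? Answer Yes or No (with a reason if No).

No — the down run R1C2–R2C2 sums to 11, not 12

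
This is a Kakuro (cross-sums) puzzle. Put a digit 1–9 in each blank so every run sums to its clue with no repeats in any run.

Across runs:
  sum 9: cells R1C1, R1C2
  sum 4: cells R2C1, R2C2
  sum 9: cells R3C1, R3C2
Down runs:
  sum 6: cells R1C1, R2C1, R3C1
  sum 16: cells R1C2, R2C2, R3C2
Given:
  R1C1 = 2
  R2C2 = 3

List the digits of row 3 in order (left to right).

3 6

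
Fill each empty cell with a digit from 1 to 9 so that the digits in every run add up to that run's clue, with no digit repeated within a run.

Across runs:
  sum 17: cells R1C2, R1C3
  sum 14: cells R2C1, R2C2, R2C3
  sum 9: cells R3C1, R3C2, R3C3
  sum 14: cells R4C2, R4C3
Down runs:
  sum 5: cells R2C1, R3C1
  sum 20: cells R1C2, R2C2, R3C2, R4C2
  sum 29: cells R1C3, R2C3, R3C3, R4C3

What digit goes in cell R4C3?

8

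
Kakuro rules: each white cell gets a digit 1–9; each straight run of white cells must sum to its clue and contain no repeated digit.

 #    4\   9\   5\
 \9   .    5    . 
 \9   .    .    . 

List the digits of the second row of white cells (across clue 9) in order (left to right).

3 4 2

4 in 2 cells must be {1,3}.
R2C2 = 9 − 5 = 4 completes the 9 down.
Given what's placed, R2C1 must be 3 to fit the 9 across and 4 down.
R2C3 = 9 − 7 = 2 completes the 9 across.
R1C1 = 4 − 3 = 1 completes the 4 down.
R1C3 = 9 − 6 = 3 completes the 9 across.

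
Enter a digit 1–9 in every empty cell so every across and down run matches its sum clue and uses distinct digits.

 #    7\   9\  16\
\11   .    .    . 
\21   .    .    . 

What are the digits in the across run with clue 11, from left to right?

16 in 2 cells must be {7,9}.
The 11 across and the 16 down share only 7, so R1C3 = 7.
R2C3 = 16 − 7 = 9 completes the 16 down.
Nothing is forced directly, so branch on R2C1, whose candidates are 4 or 5. If R2C1 = 5: then R1C1 would have to be in {1,3} for the 11 across but in {2} for the 7 down — contradiction. So R2C1 = 4.
R1C1 = 7 − 4 = 3 completes the 7 down.
R1C2 = 11 − 10 = 1 completes the 11 across.
R2C2 = 21 − 13 = 8 completes the 21 across.

3 1 7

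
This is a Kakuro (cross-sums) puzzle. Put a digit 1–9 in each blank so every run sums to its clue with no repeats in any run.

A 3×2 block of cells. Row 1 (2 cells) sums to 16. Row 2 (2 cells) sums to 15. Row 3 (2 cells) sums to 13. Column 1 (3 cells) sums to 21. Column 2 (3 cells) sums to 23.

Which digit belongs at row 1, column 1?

16 in 2 cells must be {7,9}; 23 in 3 cells must be {6,8,9}.
The 16 across and the 23 down share only 9, so (1,2) = 9.
(1,1) = 16 − 9 = 7 completes the 16 across.
Nothing is forced directly, so branch on (2,2), whose candidates are 6 or 8. If (2,2) = 8: then (2,1) would have to be in {7} for the 15 across but in {5,6,8,9} for the 21 down — contradiction. So (2,2) = 6.
(2,1) = 15 − 6 = 9 completes the 15 across.
(3,1) = 21 − 16 = 5 completes the 21 down.
(3,2) = 13 − 5 = 8 completes the 13 across.

7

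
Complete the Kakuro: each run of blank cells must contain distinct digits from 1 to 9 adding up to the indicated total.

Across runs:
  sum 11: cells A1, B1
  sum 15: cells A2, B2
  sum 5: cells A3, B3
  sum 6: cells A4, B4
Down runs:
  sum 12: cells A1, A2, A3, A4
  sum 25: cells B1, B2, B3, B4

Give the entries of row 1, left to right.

Only 6 fits A2 under both its across sum 15 and down sum 12.
B2 = 15 − 6 = 9 completes the 15 across.
Nothing is forced directly, so branch on A1, whose candidates are 2 or 3. If A1 = 2: then B1 would have to be in {9} for the 11 across but in {1,2,3,4,5,6,7,8} for the 25 down — contradiction. So A1 = 3.
B1 = 11 − 3 = 8 completes the 11 across.
No cell is forced outright now. A3 can only be 1 or 2 (the digits allowed by both its 5 across and its 12 down). If A3 = 1: then B3 would have to be in {4} for the 5 across but in {1,2,3,5,6,7} for the 25 down — contradiction. So A3 = 2.
B3 = 5 − 2 = 3 completes the 5 across.
A4 = 12 − 11 = 1 completes the 12 down.
B4 = 6 − 1 = 5 completes the 6 across.

3 8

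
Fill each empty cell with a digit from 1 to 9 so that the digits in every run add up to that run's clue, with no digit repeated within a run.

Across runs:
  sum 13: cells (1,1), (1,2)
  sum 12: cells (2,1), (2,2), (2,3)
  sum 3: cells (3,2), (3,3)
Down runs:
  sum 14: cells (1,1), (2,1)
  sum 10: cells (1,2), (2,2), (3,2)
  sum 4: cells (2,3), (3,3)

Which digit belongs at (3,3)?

3 in 2 cells must be {1,2}; 4 in 2 cells must be {1,3}.
The 3 across and the 4 down share only 1, so (3,3) = 1.
(2,3) = 4 − 1 = 3 completes the 4 down.
(3,2) = 3 − 1 = 2 completes the 3 across.
No cell is forced outright now. (1,2) can only be 5 or 7 (the digits allowed by both its 13 across and its 10 down). If (1,2) = 5: that forces (1,1) = 8, after which (2,1) would have to be in {1,2,4,5,7,8} for the 12 across but in {6} for the 14 down — contradiction. So (1,2) = 7.
(1,1) = 13 − 7 = 6 completes the 13 across.
(2,1) = 14 − 6 = 8 completes the 14 down.
(2,2) = 12 − 11 = 1 completes the 12 across.

1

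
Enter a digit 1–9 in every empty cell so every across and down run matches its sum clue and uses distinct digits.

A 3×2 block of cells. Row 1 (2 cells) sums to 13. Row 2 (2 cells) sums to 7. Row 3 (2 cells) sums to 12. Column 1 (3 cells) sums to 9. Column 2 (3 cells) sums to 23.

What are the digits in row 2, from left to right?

1 6

23 in 3 cells must be {6,8,9}.
The 7 across and the 23 down share only 6, so (2,2) = 6.
(2,1) = 7 − 6 = 1 completes the 7 across.
Nothing is forced directly, so branch on (1,1), whose candidates are 5 or 6. If (1,1) = 6: then (1,2) would have to be in {7} for the 13 across but in {8,9} for the 23 down — contradiction. So (1,1) = 5.
(1,2) = 13 − 5 = 8 completes the 13 across.
(3,1) = 9 − 6 = 3 completes the 9 down.
(3,2) = 12 − 3 = 9 completes the 12 across.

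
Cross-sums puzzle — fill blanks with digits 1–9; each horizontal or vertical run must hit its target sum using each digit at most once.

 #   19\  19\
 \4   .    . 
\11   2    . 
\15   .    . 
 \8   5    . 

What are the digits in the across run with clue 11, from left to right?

2 9

4 in 2 cells must be {1,3}.
Given what's placed, R1C1 must be 3 to fit the 4 across and 19 down.
R1C2 = 4 − 3 = 1 completes the 4 across.
R2C2 = 11 − 2 = 9 completes the 11 across.
R3C1 = 19 − 10 = 9 completes the 19 down.
R3C2 = 15 − 9 = 6 completes the 15 across.
R4C2 = 8 − 5 = 3 completes the 8 across.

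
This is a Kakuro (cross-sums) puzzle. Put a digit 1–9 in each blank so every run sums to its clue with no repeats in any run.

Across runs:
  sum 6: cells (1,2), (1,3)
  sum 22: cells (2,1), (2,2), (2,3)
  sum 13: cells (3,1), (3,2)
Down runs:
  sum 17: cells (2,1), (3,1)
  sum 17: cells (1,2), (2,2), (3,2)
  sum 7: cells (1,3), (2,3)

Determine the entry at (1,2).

4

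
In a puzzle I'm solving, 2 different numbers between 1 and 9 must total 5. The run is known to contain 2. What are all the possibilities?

2 distinct digits from 1–9 sum between 3 and 17.
Keeping only sets containing 2.
Only one set works: {2,3}.

{2,3}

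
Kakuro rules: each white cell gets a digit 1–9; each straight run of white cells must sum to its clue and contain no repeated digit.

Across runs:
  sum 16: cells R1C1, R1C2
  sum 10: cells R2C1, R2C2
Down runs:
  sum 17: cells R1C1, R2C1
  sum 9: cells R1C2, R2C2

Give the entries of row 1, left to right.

16 in 2 cells must be {7,9}; 17 in 2 cells must be {8,9}.
The 16 across and the 17 down share only 9, so R1C1 = 9.
R1C2 = 16 − 9 = 7 completes the 16 across.
R2C1 = 17 − 9 = 8 completes the 17 down.
R2C2 = 10 − 8 = 2 completes the 10 across.

9 7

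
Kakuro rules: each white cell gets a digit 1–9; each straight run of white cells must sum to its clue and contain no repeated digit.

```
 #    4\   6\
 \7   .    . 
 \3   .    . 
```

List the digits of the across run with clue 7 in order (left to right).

3 in 2 cells must be {1,2}; 4 in 2 cells must be {1,3}.
The 3 across and the 4 down share only 1, so R2C1 = 1.
R2C2 = 3 − 1 = 2 completes the 3 across.
R1C1 = 4 − 1 = 3 completes the 4 down.
R1C2 = 7 − 3 = 4 completes the 7 across.

3 4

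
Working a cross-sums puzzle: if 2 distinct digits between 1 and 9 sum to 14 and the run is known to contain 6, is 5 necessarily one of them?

No

The only way to make 14 from 2 distinct digits under that restriction is {6,8}, which does not contain 5.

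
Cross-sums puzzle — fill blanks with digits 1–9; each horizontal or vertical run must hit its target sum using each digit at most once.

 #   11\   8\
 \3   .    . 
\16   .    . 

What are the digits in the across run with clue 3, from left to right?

3 in 2 cells must be {1,2}; 16 in 2 cells must be {7,9}.
The 3 across and the 11 down share only 2, so R1C1 = 2.
R1C2 = 3 − 2 = 1 completes the 3 across.
R2C1 = 11 − 2 = 9 completes the 11 down.
R2C2 = 16 − 9 = 7 completes the 16 across.

2 1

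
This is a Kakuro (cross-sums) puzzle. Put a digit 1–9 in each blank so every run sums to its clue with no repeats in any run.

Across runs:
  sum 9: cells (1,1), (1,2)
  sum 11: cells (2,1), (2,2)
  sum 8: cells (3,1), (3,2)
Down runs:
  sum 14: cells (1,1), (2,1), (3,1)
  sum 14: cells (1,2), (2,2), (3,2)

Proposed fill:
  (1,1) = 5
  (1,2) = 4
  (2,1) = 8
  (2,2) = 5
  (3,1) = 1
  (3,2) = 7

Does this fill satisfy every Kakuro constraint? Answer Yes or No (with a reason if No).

No — the across run (2,1)–(2,2) sums to 13, not 11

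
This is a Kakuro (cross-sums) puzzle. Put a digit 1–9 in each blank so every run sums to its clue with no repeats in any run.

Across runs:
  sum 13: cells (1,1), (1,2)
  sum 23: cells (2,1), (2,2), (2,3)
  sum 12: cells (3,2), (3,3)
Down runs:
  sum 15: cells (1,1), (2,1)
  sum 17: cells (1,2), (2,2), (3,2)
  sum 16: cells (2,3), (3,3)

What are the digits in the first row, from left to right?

9 4

23 in 3 cells must be {6,8,9}; 16 in 2 cells must be {7,9}.
The 23 across and the 16 down share only 9, so (2,3) = 9.
(3,3) = 16 − 9 = 7 completes the 16 down.
(3,2) = 12 − 7 = 5 completes the 12 across.
(2,2) = 8: the only remaining digit allowed by both the 23 across and the 17 down.
(1,2) = 17 − 13 = 4 completes the 17 down.
(2,1) = 23 − 17 = 6 completes the 23 across.
(1,1) = 13 − 4 = 9 completes the 13 across.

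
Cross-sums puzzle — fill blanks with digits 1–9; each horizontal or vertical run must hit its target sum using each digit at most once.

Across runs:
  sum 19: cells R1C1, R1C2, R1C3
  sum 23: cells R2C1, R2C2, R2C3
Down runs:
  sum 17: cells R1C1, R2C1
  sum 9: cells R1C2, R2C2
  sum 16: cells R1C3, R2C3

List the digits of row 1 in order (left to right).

9 3 7

23 in 3 cells must be {6,8,9}; 17 in 2 cells must be {8,9}; 16 in 2 cells must be {7,9}.
The 23 across and the 16 down share only 9, so R2C3 = 9.
R1C3 = 16 − 9 = 7 completes the 16 down.
Given what's placed, R2C1 must be 8 to fit the 23 across and 17 down.
R2C2 = 23 − 17 = 6 completes the 23 across.
R1C1 = 17 − 8 = 9 completes the 17 down.
R1C2 = 19 − 16 = 3 completes the 19 across.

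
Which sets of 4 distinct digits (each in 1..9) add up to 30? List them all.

{6,7,8,9}

4 distinct digits from 1–9 sum between 10 and 30.
Only one set works: {6,7,8,9}.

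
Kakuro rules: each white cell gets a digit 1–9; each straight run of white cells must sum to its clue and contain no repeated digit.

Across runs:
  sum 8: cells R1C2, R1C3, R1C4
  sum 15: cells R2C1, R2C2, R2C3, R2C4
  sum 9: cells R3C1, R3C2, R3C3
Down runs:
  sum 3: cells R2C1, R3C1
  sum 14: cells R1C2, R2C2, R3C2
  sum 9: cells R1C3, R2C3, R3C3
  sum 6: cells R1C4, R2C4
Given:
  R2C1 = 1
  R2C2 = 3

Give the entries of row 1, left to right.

5 2 1

3 in 2 cells must be {1,2}.
R3C1 = 3 − 1 = 2 completes the 3 down.
No cell is forced outright now. R3C2 can only be 4 or 6 (the digits allowed by both its 9 across and its 14 down). If R3C2 = 4: then R1C2 would have to be in {1,2,3,4,5} for the 8 across but in {7} for the 14 down — contradiction. So R3C2 = 6.
R1C2 = 14 − 9 = 5 completes the 14 down.
R3C3 = 9 − 8 = 1 completes the 9 across.
R1C3 = 2: the only remaining digit allowed by both the 8 across and the 9 down.
R1C4 = 8 − 7 = 1 completes the 8 across.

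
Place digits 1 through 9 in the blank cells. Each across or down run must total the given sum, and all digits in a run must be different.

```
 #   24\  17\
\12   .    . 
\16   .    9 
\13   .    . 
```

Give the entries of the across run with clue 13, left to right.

8 5

16 in 2 cells must be {7,9}; 24 in 3 cells must be {7,8,9}.
R2C1 = 16 − 9 = 7 completes the 16 across.
No cell is forced outright now. R1C1 can only be 8 or 9 (the digits allowed by both its 12 across and its 24 down). If R1C1 = 8: then R1C2 would have to be in {4} for the 12 across but in {1,2,3,5,6,7} for the 17 down — contradiction. So R1C1 = 9.
R1C2 = 12 − 9 = 3 completes the 12 across.
R3C1 = 24 − 16 = 8 completes the 24 down.
R3C2 = 13 − 8 = 5 completes the 13 across.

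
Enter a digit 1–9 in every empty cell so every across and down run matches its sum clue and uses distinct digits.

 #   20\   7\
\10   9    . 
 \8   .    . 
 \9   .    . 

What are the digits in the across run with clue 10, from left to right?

7 in 3 cells must be {1,2,4}.
R1C2 = 10 − 9 = 1 completes the 10 across.
Given what's placed, R2C2 must be 2 to fit the 8 across and 7 down.
R3C2 = 7 − 3 = 4 completes the 7 down.
R2C1 = 8 − 2 = 6 completes the 8 across.
R3C1 = 9 − 4 = 5 completes the 9 across.

9, 1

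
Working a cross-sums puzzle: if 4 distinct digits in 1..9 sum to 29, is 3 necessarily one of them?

No

The only way to make 29 from 4 distinct digits is {5,7,8,9}, which does not contain 3.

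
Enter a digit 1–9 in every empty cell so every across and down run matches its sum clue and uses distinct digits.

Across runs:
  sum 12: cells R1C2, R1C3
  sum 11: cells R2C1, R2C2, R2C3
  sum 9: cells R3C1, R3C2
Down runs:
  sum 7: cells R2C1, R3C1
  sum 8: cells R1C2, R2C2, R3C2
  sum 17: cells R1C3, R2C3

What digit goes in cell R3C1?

5

17 in 2 cells must be {8,9}.
The 11 across and the 17 down share only 8, so R2C3 = 8.
R1C3 = 17 − 8 = 9 completes the 17 down.
R1C2 = 12 − 9 = 3 completes the 12 across.
R2C2 = 1: the only remaining digit allowed by both the 11 across and the 8 down.
R3C2 = 8 − 4 = 4 completes the 8 down.
R2C1 = 11 − 9 = 2 completes the 11 across.
R3C1 = 9 − 4 = 5 completes the 9 across.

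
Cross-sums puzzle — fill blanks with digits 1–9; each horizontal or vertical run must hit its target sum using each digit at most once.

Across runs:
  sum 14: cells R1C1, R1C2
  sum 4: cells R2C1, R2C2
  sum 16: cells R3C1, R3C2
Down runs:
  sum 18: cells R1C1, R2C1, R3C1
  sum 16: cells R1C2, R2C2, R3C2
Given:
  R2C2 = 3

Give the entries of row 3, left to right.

4 in 2 cells must be {1,3}; 16 in 2 cells must be {7,9}.
R2C1 = 4 − 3 = 1 completes the 4 across.
Given what's placed, R3C1 must be 9 to fit the 16 across and 18 down.
R3C2 = 16 − 9 = 7 completes the 16 across.
R1C1 = 18 − 10 = 8 completes the 18 down.
R1C2 = 14 − 8 = 6 completes the 14 across.

9 7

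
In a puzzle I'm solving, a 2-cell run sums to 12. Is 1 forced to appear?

No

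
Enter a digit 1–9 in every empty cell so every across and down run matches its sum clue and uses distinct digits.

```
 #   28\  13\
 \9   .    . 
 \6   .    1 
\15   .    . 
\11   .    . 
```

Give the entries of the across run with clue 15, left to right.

R2C1 = 6 − 1 = 5 completes the 6 across.
Nothing is forced directly, so branch on R1C1, whose candidates are 6 or 8. If R1C1 = 8: then R1C2 would have to be in {1} for the 9 across but in {2,3,4,5,6,7} for the 13 down — contradiction. So R1C1 = 6.
R1C2 = 9 − 6 = 3 completes the 9 across.
R3C2 = 7: the only remaining digit allowed by both the 15 across and the 13 down.
R4C2 = 13 − 11 = 2 completes the 13 down.
R3C1 = 15 − 7 = 8 completes the 15 across.
R4C1 = 11 − 2 = 9 completes the 11 across.

8 7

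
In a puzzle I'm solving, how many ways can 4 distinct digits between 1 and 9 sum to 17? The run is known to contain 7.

4 distinct digits from 1–9 sum between 10 and 30.
Keeping only sets containing 7.
Enumerating: {1,3,6,7}, {1,4,5,7}, {2,3,5,7}.

3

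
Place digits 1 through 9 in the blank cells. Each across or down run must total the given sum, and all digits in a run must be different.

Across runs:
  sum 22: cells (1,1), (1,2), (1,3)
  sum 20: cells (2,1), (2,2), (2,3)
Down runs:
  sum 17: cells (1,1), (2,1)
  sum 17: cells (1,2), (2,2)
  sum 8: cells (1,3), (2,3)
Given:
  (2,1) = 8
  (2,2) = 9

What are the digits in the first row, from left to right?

9 8 5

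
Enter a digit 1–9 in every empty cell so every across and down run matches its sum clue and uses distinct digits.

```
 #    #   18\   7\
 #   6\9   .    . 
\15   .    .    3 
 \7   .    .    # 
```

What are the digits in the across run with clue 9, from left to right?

R1C3 = 7 − 3 = 4 completes the 7 down.
R1C2 = 9 − 4 = 5 completes the 9 across.
Nothing is forced directly, so branch on R2C1, whose candidates are 4 or 5. If R2C1 = 4: then R2C2 would have to be in {8} for the 15 across but in {4,6,7,9} for the 18 down — contradiction. So R2C1 = 5.
R2C2 = 15 − 8 = 7 completes the 15 across.
R3C1 = 6 − 5 = 1 completes the 6 down.
R3C2 = 7 − 1 = 6 completes the 7 across.

5, 4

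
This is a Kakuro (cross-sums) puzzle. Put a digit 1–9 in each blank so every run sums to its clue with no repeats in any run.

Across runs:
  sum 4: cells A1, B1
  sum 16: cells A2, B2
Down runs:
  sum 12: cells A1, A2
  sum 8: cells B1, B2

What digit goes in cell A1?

3

4 in 2 cells must be {1,3}; 16 in 2 cells must be {7,9}.
The 4 across and the 12 down share only 3, so A1 = 3.
B1 = 4 − 3 = 1 completes the 4 across.
A2 = 12 − 3 = 9 completes the 12 down.
B2 = 16 − 9 = 7 completes the 16 across.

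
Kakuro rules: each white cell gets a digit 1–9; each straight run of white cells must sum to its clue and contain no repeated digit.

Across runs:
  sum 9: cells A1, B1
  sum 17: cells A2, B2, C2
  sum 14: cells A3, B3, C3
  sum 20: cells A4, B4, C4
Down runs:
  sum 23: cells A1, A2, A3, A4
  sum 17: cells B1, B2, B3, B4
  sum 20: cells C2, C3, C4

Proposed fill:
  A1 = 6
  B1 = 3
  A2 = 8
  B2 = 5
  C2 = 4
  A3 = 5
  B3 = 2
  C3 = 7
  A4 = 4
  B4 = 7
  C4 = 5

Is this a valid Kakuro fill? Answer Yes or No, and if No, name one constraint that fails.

No — the across run A4–C4 sums to 16, not 20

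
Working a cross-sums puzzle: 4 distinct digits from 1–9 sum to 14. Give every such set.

{1,2,3,8}; {1,2,4,7}; {1,2,5,6}; {1,3,4,6}; {2,3,4,5}

4 distinct digits from 1–9 sum between 10 and 30.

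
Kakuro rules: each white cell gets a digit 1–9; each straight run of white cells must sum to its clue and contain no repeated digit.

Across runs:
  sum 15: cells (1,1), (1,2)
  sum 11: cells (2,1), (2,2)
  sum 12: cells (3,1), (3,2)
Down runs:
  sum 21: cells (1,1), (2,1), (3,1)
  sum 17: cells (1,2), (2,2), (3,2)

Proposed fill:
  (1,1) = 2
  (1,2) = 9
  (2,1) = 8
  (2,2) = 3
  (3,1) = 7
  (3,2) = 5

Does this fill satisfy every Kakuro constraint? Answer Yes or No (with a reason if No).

No — the down run (1,1)–(3,1) sums to 17, not 21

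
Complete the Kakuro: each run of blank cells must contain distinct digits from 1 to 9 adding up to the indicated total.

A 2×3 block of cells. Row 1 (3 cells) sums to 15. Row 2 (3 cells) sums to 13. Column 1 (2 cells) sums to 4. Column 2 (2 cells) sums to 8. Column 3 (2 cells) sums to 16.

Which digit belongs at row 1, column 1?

4 in 2 cells must be {1,3}; 16 in 2 cells must be {7,9}.
Nothing is forced directly, so branch on (1,1), whose candidates are 1 or 3. If (1,1) = 1: that forces (1,3) = 9, (2,1) = 3, after which (2,3) would have to be in {1,2,4,6,8,9} for the 13 across but in {7} for the 16 down — contradiction. So (1,1) = 3.
Given what's placed, (1,3) must be 7 to fit the 15 across and 16 down.
(2,1) = 4 − 3 = 1 completes the 4 down.
(2,3) = 16 − 7 = 9 completes the 16 down.
(1,2) = 15 − 10 = 5 completes the 15 across.
(2,2) = 13 − 10 = 3 completes the 13 across.

3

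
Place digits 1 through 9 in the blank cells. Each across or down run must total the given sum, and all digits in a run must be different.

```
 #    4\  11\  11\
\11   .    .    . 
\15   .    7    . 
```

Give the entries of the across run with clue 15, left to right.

4 in 2 cells must be {1,3}.
R1C2 = 11 − 7 = 4 completes the 11 down.
R2C1 = 3: the only remaining digit allowed by both the 15 across and the 4 down.
R2C3 = 15 − 10 = 5 completes the 15 across.
R1C1 = 4 − 3 = 1 completes the 4 down.
R1C3 = 11 − 5 = 6 completes the 11 across.

3, 7, 5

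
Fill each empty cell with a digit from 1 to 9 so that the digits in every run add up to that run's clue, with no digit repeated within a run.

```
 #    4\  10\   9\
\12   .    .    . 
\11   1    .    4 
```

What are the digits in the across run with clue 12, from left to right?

3, 4, 5

4 in 2 cells must be {1,3}.
R1C1 = 4 − 1 = 3 completes the 4 down.
R1C3 = 9 − 4 = 5 completes the 9 down.
R2C2 = 11 − 5 = 6 completes the 11 across.
R1C2 = 12 − 8 = 4 completes the 12 across.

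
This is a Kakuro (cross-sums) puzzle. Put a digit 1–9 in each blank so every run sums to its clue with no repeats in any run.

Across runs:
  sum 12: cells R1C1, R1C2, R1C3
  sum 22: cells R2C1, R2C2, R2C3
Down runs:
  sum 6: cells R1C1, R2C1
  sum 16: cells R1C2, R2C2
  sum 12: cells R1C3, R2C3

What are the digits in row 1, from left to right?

16 in 2 cells must be {7,9}.
The 22 across and the 6 down share only 5, so R2C1 = 5.
Given what's placed, R2C2 must be 9 to fit the 22 across and 16 down.
R2C3 = 22 − 14 = 8 completes the 22 across.
R1C1 = 6 − 5 = 1 completes the 6 down.
R1C2 = 16 − 9 = 7 completes the 16 down.
R1C3 = 12 − 8 = 4 completes the 12 across.

1 7 4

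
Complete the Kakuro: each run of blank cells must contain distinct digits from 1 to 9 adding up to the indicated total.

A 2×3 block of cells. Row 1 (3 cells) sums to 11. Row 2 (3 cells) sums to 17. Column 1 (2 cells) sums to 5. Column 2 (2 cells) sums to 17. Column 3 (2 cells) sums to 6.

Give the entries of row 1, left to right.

17 in 2 cells must be {8,9}.
The 11 across and the 17 down share only 8, so (1,2) = 8.
(2,2) = 17 − 8 = 9 completes the 17 down.
Nothing is forced directly, so branch on (1,1), whose candidates are 1 or 2. If (1,1) = 1: that forces (1,3) = 2, after which (2,1) would have to be in {1,2,3,5,6,7} for the 17 across but in {4} for the 5 down — contradiction. So (1,1) = 2.
(1,3) = 11 − 10 = 1 completes the 11 across.
(2,1) = 5 − 2 = 3 completes the 5 down.
(2,3) = 17 − 12 = 5 completes the 17 across.

2 8 1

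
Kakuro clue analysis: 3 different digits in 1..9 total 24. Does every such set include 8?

The only way to make 24 from 3 distinct digits is {7,8,9}, which contains 8.

Yes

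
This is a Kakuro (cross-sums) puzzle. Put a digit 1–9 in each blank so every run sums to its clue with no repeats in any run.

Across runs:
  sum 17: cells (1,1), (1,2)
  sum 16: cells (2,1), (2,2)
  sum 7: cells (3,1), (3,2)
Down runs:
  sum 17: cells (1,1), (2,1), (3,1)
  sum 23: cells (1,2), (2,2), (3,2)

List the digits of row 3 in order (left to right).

17 in 2 cells must be {8,9}; 16 in 2 cells must be {7,9}; 23 in 3 cells must be {6,8,9}.
The 16 across and the 23 down share only 9, so (2,2) = 9.
Given what's placed, (3,2) must be 6 to fit the 7 across and 23 down.
(1,2) = 23 − 15 = 8 completes the 23 down.
(2,1) = 16 − 9 = 7 completes the 16 across.
(3,1) = 7 − 6 = 1 completes the 7 across.
(1,1) = 17 − 8 = 9 completes the 17 across.

1, 6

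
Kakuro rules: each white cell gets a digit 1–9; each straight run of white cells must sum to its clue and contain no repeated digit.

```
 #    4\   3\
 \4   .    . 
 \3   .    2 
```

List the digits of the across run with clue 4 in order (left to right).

3 1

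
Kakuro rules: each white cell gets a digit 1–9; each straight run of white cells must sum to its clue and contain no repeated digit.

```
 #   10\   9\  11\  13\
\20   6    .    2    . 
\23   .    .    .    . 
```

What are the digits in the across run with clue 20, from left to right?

6 7 2 5

R2C1 = 10 − 6 = 4 completes the 10 down.
R2C3 = 11 − 2 = 9 completes the 11 down.
No cell is forced outright now. R2C4 can only be 7 or 8 (the digits allowed by both its 23 across and its 13 down). If R2C4 = 7: then R1C4 would have to be in {3,4,5,7,8,9} for the 20 across but in {6} for the 13 down — contradiction. So R2C4 = 8.
R1C4 = 13 − 8 = 5 completes the 13 down.
R2C2 = 23 − 21 = 2 completes the 23 across.
R1C2 = 20 − 13 = 7 completes the 20 across.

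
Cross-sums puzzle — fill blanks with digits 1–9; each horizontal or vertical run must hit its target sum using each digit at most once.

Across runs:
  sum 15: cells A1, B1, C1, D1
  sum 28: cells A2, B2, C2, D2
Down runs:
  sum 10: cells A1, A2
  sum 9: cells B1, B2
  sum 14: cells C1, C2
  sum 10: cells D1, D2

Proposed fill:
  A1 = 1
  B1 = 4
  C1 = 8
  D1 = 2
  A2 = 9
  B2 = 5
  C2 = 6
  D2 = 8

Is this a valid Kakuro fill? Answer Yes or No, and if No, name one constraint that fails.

Yes

Across: 1+4+8+2=15; 9+5+6+8=28. Down: 1+9=10; 4+5=9; 8+6=14; 2+8=10. No digit repeats within any run.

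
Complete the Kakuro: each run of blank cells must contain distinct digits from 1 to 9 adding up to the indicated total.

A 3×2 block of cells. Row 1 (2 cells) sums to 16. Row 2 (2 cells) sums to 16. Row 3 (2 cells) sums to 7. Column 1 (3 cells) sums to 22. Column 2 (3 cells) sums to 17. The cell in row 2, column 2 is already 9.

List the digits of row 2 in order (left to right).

16 in 2 cells must be {7,9}.
(1,2) = 7: the only remaining digit allowed by both the 16 across and the 17 down.
(2,1) = 16 − 9 = 7 completes the 16 across.
Given what's placed, (3,1) must be 6 to fit the 7 across and 22 down.
(3,2) = 7 − 6 = 1 completes the 7 across.
(1,1) = 16 − 7 = 9 completes the 16 across.

7 9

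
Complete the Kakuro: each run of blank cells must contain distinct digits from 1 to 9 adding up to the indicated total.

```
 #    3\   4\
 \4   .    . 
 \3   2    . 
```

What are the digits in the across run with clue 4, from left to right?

1 3

4 in 2 cells must be {1,3}; 3 in 2 cells must be {1,2}.
R1C1 = 3 − 2 = 1 completes the 3 down.
R1C2 = 4 − 1 = 3 completes the 4 across.
R2C2 = 3 − 2 = 1 completes the 3 across.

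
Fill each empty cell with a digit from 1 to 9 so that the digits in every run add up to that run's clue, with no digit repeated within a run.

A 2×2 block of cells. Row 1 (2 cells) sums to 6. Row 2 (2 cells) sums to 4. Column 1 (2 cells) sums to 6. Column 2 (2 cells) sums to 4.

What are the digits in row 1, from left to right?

5 1

4 in 2 cells must be {1,3}.
The 6 across and the 4 down share only 1, so (1,2) = 1.
The 4 across and the 6 down share only 1, so (2,1) = 1.
(2,2) = 4 − 1 = 3 completes the 4 across.
(1,1) = 6 − 1 = 5 completes the 6 across.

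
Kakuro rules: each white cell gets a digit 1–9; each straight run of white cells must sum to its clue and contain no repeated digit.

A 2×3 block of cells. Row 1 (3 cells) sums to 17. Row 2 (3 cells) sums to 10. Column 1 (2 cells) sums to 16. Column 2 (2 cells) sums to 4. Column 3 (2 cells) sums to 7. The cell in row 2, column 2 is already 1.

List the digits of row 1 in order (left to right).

9 3 5

16 in 2 cells must be {7,9}; 4 in 2 cells must be {1,3}.
(1,2) = 4 − 1 = 3 completes the 4 down.
(2,1) = 7: the only remaining digit allowed by both the 10 across and the 16 down.
(2,3) = 10 − 8 = 2 completes the 10 across.
(1,1) = 16 − 7 = 9 completes the 16 down.
(1,3) = 17 − 12 = 5 completes the 17 across.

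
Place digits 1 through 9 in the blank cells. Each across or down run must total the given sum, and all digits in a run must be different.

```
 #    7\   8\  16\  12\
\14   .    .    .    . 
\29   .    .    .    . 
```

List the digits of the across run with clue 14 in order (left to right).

29 in 4 cells must be {5,7,8,9}; 16 in 2 cells must be {7,9}.
Only 7 fits R1C3 under both its across sum 14 and down sum 16.
Given what's placed, R1C4 must be 4 to fit the 14 across and 12 down.
Intersecting the 29 across with the 7 down forces R2C1 = 5.
Given what's placed, R2C2 must be 7 to fit the 29 across and 8 down.
R2C3 = 16 − 7 = 9 completes the 16 down.
R2C4 = 29 − 21 = 8 completes the 29 across.
R1C1 = 7 − 5 = 2 completes the 7 down.
R1C2 = 14 − 13 = 1 completes the 14 across.

2 1 7 4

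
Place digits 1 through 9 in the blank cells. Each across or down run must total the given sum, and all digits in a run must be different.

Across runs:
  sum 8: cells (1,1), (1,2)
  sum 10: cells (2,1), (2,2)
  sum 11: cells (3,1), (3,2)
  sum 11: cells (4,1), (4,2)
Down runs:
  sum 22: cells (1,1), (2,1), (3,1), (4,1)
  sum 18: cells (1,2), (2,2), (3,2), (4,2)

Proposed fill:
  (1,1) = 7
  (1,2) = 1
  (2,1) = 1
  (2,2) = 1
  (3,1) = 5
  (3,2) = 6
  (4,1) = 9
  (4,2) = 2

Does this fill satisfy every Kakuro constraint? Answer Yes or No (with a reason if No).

No — the across run (2,1)–(2,2) sums to 2, not 10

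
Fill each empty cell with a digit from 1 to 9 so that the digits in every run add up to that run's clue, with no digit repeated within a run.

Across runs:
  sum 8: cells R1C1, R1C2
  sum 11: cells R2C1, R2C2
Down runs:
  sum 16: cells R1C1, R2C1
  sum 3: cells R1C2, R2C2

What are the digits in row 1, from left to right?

16 in 2 cells must be {7,9}; 3 in 2 cells must be {1,2}.
The 8 across and the 16 down share only 7, so R1C1 = 7.
R1C2 = 8 − 7 = 1 completes the 8 across.
R2C1 = 16 − 7 = 9 completes the 16 down.
R2C2 = 11 − 9 = 2 completes the 11 across.

7 1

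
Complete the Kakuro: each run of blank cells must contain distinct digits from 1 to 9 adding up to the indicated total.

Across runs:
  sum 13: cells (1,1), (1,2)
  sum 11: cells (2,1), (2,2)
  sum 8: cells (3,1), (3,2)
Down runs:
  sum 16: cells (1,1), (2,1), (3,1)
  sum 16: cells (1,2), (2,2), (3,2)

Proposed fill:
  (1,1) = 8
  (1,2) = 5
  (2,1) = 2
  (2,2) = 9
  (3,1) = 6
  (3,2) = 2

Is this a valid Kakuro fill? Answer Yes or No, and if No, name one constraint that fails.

Across: 8+5=13; 2+9=11; 6+2=8. Down: 8+2+6=16; 5+9+2=16. No digit repeats within any run.

Yes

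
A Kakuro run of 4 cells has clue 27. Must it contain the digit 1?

No

Counterexample: {3,7,8,9} sums to 27 without using 1.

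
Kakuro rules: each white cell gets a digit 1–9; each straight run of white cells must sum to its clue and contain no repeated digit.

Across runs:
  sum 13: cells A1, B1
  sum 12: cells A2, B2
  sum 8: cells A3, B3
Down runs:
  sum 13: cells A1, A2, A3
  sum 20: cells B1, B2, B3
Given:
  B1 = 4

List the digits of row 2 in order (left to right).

3 9

A1 = 13 − 4 = 9 completes the 13 across.
Given what's placed, A2 must be 3 to fit the 12 across and 13 down.
B2 = 12 − 3 = 9 completes the 12 across.
A3 = 13 − 12 = 1 completes the 13 down.
B3 = 8 − 1 = 7 completes the 8 across.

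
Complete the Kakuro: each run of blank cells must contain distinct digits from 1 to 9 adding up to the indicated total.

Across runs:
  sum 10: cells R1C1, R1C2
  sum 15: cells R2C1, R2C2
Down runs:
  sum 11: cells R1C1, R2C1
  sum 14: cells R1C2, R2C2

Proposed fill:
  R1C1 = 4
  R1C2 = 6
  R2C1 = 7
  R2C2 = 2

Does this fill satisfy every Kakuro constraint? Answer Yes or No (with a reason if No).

No — the across run R2C1–R2C2 sums to 9, not 15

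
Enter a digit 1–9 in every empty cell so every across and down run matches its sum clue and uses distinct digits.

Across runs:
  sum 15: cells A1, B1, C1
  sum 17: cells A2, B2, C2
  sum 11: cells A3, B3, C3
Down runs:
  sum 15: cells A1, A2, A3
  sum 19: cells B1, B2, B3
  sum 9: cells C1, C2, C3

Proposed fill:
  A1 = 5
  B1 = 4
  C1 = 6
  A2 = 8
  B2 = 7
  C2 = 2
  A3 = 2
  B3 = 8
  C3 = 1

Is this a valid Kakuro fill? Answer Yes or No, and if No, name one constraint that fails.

Yes

Across: 5+4+6=15; 8+7+2=17; 2+8+1=11. Down: 5+8+2=15; 4+7+8=19; 6+2+1=9. No digit repeats within any run.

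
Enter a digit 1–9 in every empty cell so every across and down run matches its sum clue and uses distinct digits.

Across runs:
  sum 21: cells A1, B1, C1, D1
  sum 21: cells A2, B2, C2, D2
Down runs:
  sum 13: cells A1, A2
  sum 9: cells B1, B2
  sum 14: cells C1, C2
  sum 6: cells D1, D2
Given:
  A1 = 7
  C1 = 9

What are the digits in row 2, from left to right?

6 8 5 2

A2 = 13 − 7 = 6 completes the 13 down.
C2 = 14 − 9 = 5 completes the 14 down.
No cell is forced outright now. D2 can only be 1 or 2 (the digits allowed by both its 21 across and its 6 down). If D2 = 1: then D1 would have to be in {1,2,3,4} for the 21 across but in {5} for the 6 down — contradiction. So D2 = 2.
D1 = 6 − 2 = 4 completes the 6 down.
B2 = 21 − 13 = 8 completes the 21 across.
B1 = 21 − 20 = 1 completes the 21 across.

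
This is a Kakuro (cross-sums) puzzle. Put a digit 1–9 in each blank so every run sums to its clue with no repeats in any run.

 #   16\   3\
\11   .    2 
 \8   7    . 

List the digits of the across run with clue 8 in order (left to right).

7 1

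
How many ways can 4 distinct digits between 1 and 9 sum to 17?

4 distinct digits from 1–9 sum between 10 and 30.

9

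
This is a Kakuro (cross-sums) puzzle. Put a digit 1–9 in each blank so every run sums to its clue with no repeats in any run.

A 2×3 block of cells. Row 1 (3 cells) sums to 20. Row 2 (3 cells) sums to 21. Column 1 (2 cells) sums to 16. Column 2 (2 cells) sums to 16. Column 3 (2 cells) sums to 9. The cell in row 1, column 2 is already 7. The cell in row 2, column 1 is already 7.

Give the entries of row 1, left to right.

16 in 2 cells must be {7,9}.
(1,1) = 16 − 7 = 9 completes the 16 down.
(1,3) = 20 − 16 = 4 completes the 20 across.
(2,2) = 16 − 7 = 9 completes the 16 down.
(2,3) = 21 − 16 = 5 completes the 21 across.

9 7 4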